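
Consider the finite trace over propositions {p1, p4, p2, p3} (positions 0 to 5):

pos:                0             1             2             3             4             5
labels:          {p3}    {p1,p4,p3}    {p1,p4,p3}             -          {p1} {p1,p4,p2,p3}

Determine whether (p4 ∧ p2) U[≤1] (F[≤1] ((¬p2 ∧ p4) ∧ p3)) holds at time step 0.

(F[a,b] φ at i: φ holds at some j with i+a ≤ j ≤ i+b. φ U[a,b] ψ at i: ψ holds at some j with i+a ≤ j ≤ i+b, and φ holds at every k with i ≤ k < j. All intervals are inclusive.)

Need some j in [0,1] with F[≤1] ((¬p2 ∧ p4) ∧ p3), and (p4 ∧ p2) at every k in [0,j-1].
  j=0: F[≤1] ((¬p2 ∧ p4) ∧ p3) holds; no prefix to check → satisfied.

Yes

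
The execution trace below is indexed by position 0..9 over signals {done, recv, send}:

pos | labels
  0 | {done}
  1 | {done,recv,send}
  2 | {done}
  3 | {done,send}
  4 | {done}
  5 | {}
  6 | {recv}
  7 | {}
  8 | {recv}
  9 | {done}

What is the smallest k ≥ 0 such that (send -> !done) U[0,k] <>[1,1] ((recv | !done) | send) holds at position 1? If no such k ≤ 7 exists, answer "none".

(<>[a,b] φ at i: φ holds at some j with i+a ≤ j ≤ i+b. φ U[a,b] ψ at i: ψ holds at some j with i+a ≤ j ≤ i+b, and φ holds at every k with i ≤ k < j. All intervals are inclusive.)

Need earliest j ≥ 1 with <>[1,1] ((recv | !done) | send), and (send -> !done) at every k in [1,j-1].
  j=1: rhs fails.
  j=2: rhs holds but lhs fails at k=1.
  j=3: rhs fails.
  j=4: rhs holds but lhs fails at k=1.
  j=5: rhs holds but lhs fails at k=1.
  j=6: rhs holds but lhs fails at k=1.
  j=7: rhs holds but lhs fails at k=1.
  j=8: rhs fails.
No witness within the range → none.

none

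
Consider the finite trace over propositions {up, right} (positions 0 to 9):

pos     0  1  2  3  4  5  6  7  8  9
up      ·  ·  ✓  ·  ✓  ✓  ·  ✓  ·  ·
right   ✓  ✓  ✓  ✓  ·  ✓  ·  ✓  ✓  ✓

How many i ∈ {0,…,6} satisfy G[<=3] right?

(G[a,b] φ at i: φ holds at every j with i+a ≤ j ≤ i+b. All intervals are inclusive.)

Evaluate at each i in [0,6]:
  i=0: ✓ (all of [0,3])
  i=1: ✗ (fails at j=4)
  i=2: ✗ (fails at j=4)
  i=3: ✗ (fails at j=4)
  i=4: ✗ (fails at j=4)
  i=5: ✗ (fails at j=6)
  i=6: ✗ (fails at j=6)
Positions where it holds: {0} → 1.

1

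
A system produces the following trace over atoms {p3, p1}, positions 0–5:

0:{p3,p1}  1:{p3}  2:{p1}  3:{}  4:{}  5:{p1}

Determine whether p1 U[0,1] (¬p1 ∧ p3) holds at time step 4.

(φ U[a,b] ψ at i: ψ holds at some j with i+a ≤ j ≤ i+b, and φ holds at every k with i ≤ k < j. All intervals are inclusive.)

Need some j in [4,5] with (¬p1 ∧ p3), and p1 at every k in [4,j-1].
  j=4: (¬p1 ∧ p3) false.
  j=5: (¬p1 ∧ p3) false.
No j in the window works → until fails.

False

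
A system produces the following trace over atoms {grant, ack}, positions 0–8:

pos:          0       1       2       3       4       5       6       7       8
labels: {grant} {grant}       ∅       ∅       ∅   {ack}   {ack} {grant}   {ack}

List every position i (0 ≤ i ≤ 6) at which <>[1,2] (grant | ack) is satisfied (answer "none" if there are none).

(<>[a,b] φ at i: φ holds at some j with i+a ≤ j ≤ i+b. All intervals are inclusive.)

Evaluate at each i in [0,6]:
  i=0: ✓ (witness j=1)
  i=1: ✗ (none in [2,3])
  i=2: ✗ (none in [3,4])
  i=3: ✓ (witness j=5)
  i=4: ✓ (witness j=5)
  i=5: ✓ (witness j=6)
  i=6: ✓ (witness j=7)

0, 3, 4, 5, 6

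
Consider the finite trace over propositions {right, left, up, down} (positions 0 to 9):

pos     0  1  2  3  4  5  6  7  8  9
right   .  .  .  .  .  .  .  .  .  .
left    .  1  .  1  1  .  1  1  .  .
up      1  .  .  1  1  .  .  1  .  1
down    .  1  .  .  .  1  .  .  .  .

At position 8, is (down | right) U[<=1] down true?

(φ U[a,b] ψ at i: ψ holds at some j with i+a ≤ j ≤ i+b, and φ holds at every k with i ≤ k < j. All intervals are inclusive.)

Need some j in [8,9] with down, and (down | right) at every k in [8,j-1].
  j=8: down false.
  j=9: down false.
No j in the window works → until fails.

Does not hold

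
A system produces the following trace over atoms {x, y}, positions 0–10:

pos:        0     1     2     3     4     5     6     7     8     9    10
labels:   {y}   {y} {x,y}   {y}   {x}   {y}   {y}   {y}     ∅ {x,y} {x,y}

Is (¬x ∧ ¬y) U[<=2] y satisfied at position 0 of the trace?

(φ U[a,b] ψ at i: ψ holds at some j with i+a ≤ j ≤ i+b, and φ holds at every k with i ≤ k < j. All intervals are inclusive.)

Need some j in [0,2] with y, and (¬x ∧ ¬y) at every k in [0,j-1].
  j=0: y holds; no prefix to check → satisfied.

Yes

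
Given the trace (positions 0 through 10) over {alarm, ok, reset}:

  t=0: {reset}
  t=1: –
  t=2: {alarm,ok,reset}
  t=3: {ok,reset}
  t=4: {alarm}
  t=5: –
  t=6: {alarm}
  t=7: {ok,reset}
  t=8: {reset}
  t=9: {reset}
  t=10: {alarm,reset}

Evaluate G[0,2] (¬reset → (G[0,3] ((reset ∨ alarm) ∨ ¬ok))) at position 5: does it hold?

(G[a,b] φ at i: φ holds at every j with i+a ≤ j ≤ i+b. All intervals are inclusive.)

Yes

Check (¬reset → (G[0,3] ((reset ∨ alarm) ∨ ¬ok))) at every j in [5,7]:
  j=5: antecedent true; consequent holds on [5,8] → ✓
  j=6: antecedent true; consequent holds on [6,9] → ✓
  j=7: antecedent false → ✓
All positions satisfy it → formula holds.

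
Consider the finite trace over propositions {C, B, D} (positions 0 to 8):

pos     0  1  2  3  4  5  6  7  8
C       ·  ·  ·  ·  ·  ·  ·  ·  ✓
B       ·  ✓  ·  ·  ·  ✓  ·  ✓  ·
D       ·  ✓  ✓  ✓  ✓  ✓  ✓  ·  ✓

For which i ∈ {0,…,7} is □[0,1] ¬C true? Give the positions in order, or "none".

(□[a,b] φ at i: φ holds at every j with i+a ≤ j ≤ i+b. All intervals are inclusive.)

Evaluate at each i in [0,7]:
  i=0: ✓ (all of [0,1])
  i=1: ✓ (all of [1,2])
  i=2: ✓ (all of [2,3])
  i=3: ✓ (all of [3,4])
  i=4: ✓ (all of [4,5])
  i=5: ✓ (all of [5,6])
  i=6: ✓ (all of [6,7])
  i=7: ✗ (fails at j=8)

0, 1, 2, 3, 4, 5, 6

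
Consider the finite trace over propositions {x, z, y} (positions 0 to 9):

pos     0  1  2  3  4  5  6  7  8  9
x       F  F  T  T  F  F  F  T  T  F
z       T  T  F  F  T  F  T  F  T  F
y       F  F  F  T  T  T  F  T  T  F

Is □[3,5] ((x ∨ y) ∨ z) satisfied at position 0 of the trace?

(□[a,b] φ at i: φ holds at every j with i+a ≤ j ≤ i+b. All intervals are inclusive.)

True

Check ((x ∨ y) ∨ z) at every j in [3,5]:
  j=3: true
  j=4: true
  j=5: true
All positions satisfy it → formula holds.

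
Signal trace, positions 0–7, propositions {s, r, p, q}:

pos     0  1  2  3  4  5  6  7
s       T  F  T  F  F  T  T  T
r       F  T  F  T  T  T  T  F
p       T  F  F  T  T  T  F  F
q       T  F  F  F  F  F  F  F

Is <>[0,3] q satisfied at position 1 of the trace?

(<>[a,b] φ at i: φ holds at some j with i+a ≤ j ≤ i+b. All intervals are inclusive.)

Check q at each j in [1,4]:
  j=1: false
  j=2: false
  j=3: false
  j=4: false
No position in the window satisfies it → formula fails.

Does not hold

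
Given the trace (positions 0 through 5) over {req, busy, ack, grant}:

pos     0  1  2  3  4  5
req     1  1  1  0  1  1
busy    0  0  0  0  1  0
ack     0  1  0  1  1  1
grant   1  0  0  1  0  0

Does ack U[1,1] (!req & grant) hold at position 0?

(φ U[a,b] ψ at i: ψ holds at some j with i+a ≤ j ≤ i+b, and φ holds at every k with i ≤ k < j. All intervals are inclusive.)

Need some j in [1,1] with (!req & grant), and ack at every k in [0,j-1].
  j=1: (!req & grant) false.
No j in the window works → until fails.

No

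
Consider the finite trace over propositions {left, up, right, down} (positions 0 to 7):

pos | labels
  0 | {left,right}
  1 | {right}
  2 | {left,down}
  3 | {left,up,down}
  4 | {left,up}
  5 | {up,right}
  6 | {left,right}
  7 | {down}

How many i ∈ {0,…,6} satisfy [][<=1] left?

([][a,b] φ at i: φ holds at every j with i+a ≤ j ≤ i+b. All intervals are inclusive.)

2

Evaluate at each i in [0,6]:
  i=0: ✗ (fails at j=1)
  i=1: ✗ (fails at j=1)
  i=2: ✓ (all of [2,3])
  i=3: ✓ (all of [3,4])
  i=4: ✗ (fails at j=5)
  i=5: ✗ (fails at j=5)
  i=6: ✗ (fails at j=7)
Positions where it holds: {2, 3} → 2.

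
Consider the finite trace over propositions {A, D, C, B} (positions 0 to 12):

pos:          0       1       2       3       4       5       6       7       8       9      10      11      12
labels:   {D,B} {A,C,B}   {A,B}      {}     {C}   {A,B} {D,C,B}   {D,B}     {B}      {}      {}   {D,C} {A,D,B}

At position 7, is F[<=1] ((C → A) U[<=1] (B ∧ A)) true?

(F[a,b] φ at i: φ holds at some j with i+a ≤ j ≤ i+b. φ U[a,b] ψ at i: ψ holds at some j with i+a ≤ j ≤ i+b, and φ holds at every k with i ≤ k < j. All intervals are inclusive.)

False

Check ((C → A) U[<=1] (B ∧ A)) at each j in [7,8]:
  j=7: fails
  j=8: fails
No position in the window satisfies it → formula fails.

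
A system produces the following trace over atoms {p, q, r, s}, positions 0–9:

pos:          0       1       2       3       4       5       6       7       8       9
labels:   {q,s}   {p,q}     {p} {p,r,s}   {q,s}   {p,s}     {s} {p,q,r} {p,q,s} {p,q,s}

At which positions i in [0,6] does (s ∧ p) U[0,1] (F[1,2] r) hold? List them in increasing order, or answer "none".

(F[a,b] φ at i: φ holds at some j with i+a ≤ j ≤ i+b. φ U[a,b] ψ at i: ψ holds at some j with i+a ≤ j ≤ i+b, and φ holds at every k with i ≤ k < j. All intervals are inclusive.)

1, 2, 5, 6

Evaluate at each i in [0,6]:
  i=0: ✗ (lhs fails at k=0 before rhs at j=1)
  i=1: ✓ (rhs at j=1)
  i=2: ✓ (rhs at j=2)
  i=3: ✗ (no rhs in [3,4])
  i=4: ✗ (lhs fails at k=4 before rhs at j=5)
  i=5: ✓ (rhs at j=5)
  i=6: ✓ (rhs at j=6)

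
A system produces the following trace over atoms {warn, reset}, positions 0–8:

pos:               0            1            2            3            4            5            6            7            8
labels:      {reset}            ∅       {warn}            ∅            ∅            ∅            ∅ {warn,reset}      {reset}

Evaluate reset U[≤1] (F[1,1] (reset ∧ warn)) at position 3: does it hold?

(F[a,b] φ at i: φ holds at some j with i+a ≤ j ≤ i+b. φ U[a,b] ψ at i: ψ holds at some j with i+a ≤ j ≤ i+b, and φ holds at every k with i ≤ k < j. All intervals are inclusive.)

Need some j in [3,4] with F[1,1] (reset ∧ warn), and reset at every k in [3,j-1].
  j=3: F[1,1] (reset ∧ warn) — fails (none in [4,4]).
  j=4: F[1,1] (reset ∧ warn) — fails (none in [5,5]).
No j in the window works → until fails.

Does not hold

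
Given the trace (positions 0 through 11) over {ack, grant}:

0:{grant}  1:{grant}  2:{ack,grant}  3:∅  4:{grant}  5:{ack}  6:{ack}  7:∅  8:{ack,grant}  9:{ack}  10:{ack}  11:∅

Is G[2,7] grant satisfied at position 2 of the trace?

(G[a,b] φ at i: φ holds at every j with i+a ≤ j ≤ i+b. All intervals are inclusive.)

Does not hold

Check grant at every j in [4,9]:
  j=4: true
  j=5: false
  j=6: false
  j=7: false
  j=8: true
  j=9: false
Fails at j=5 → formula fails.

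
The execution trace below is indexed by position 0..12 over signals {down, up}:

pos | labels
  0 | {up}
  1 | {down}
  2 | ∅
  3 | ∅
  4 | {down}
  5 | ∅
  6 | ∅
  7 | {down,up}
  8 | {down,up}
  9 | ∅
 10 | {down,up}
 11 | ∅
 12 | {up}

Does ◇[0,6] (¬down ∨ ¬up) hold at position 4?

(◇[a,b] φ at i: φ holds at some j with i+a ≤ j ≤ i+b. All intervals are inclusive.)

Check (¬down ∨ ¬up) at each j in [4,10]:
  j=4: true
  j=5: true
  j=6: true
  j=7: false
  j=8: false
  j=9: true
  j=10: false
Found at j=4 → formula holds.

True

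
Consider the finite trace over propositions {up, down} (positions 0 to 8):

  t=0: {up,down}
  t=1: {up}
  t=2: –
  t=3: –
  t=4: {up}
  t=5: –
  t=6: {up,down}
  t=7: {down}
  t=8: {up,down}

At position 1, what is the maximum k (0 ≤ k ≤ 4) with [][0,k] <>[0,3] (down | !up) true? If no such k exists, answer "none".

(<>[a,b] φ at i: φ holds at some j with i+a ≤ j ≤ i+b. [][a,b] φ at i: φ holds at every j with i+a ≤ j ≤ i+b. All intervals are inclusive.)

<>[0,3] (down | !up) must hold from j=1 onward; find where it first fails.
  j=1: holds
  j=2: holds
  j=3: holds
  j=4: holds
  j=5: holds
Holds through j=5; largest k = 4.

4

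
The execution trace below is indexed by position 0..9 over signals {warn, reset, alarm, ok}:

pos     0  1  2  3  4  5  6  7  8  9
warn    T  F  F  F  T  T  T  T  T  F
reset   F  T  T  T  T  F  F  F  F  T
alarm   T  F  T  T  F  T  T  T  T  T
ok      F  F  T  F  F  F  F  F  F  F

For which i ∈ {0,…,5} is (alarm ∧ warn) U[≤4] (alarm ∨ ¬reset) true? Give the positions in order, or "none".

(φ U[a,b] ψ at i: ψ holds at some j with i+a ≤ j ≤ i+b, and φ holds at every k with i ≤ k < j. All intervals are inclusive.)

Evaluate at each i in [0,5]:
  i=0: ✓ (rhs at j=0)
  i=1: ✗ (lhs fails at k=1 before rhs at j=2)
  i=2: ✓ (rhs at j=2)
  i=3: ✓ (rhs at j=3)
  i=4: ✗ (lhs fails at k=4 before rhs at j=5)
  i=5: ✓ (rhs at j=5)

0, 2, 3, 5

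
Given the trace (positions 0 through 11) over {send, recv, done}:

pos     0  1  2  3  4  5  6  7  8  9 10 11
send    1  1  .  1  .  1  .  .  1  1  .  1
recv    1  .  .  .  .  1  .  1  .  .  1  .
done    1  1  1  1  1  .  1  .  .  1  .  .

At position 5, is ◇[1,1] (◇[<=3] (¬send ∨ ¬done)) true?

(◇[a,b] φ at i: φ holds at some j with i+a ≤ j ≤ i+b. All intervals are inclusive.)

True

Check ◇[<=3] (¬send ∨ ¬done) at each j in [6,6]:
  j=6: holds (witness at 6)
Found at j=6 → formula holds.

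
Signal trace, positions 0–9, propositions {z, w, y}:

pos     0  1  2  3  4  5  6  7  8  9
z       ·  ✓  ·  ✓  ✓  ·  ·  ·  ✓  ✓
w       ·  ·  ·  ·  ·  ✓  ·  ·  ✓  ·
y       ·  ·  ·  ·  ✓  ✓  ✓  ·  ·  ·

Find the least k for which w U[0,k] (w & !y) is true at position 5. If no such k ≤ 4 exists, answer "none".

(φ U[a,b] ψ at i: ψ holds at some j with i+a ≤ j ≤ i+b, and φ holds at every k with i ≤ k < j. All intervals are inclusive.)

none

Need earliest j ≥ 5 with (w & !y), and w at every k in [5,j-1].
  j=5: rhs fails.
  j=6: rhs fails.
  j=7: rhs fails.
  j=8: rhs holds but lhs fails at k=6.
  j=9: rhs fails.
No witness within the range → none.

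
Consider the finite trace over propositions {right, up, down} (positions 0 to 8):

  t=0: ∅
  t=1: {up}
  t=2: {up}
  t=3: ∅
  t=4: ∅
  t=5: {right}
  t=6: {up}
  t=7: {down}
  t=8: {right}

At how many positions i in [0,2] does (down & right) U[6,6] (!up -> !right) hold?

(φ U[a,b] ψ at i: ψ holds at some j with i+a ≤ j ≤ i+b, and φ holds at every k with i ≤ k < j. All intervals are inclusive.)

0

Evaluate at each i in [0,2]:
  i=0: ✗ (lhs fails at k=0 before rhs at j=6)
  i=1: ✗ (lhs fails at k=1 before rhs at j=7)
  i=2: ✗ (no rhs in [8,8])
Positions where it holds: {} → 0.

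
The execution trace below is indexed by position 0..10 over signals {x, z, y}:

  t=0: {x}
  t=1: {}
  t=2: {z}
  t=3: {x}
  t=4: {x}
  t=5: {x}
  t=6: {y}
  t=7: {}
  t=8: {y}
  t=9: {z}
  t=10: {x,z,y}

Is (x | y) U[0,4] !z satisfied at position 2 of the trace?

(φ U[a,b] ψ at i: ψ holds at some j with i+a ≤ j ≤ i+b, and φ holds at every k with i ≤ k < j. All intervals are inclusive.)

No

Need some j in [2,6] with !z, and (x | y) at every k in [2,j-1].
  j=2: !z false.
  j=3: !z holds, but (x | y) fails at k=2 → not this j.
  j=4: !z holds, but (x | y) fails at k=2 → not this j.
  j=5: !z holds, but (x | y) fails at k=2 → not this j.
  j=6: !z holds, but (x | y) fails at k=2 → not this j.
No j in the window works → until fails.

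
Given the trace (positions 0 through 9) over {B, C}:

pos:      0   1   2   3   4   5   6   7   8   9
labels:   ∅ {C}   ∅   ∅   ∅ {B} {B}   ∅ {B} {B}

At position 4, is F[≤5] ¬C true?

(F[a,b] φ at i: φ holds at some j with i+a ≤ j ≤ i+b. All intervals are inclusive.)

Holds

Check ¬C at each j in [4,9]:
  j=4: true
  j=5: true
  j=6: true
  j=7: true
  j=8: true
  j=9: true
Found at j=4 → formula holds.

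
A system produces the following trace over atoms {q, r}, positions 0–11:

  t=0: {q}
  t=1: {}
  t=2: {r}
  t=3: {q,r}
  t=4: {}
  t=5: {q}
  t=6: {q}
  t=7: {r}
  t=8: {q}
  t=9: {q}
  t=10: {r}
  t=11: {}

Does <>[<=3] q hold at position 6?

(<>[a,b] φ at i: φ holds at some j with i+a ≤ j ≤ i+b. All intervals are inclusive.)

Yes

Check q at each j in [6,9]:
  j=6: true
  j=7: false
  j=8: true
  j=9: true
Found at j=6 → formula holds.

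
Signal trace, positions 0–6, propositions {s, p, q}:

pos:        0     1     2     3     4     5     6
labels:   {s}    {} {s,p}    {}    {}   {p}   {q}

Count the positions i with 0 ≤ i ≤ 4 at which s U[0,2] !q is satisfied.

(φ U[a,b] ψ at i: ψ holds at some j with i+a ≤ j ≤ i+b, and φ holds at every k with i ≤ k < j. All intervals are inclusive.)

5

Evaluate at each i in [0,4]:
  i=0: ✓ (rhs at j=0)
  i=1: ✓ (rhs at j=1)
  i=2: ✓ (rhs at j=2)
  i=3: ✓ (rhs at j=3)
  i=4: ✓ (rhs at j=4)
Positions where it holds: {0, 1, 2, 3, 4} → 5.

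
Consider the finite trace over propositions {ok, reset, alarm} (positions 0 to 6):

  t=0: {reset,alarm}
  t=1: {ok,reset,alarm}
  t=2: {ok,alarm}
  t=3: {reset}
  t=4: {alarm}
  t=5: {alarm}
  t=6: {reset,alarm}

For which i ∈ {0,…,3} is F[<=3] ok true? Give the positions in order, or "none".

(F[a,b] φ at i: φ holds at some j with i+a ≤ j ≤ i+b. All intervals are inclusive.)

0, 1, 2

Evaluate at each i in [0,3]:
  i=0: ✓ (witness j=1)
  i=1: ✓ (witness j=1)
  i=2: ✓ (witness j=2)
  i=3: ✗ (none in [3,6])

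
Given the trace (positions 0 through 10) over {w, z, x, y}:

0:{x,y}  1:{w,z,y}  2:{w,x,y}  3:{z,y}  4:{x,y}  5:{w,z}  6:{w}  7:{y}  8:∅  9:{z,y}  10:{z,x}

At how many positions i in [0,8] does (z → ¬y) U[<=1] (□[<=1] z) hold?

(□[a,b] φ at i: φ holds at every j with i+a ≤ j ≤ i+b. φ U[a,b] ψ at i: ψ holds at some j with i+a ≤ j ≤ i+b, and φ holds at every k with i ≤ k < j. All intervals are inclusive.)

Evaluate at each i in [0,8]:
  i=0: ✗ (no rhs in [0,1])
  i=1: ✗ (no rhs in [1,2])
  i=2: ✗ (no rhs in [2,3])
  i=3: ✗ (no rhs in [3,4])
  i=4: ✗ (no rhs in [4,5])
  i=5: ✗ (no rhs in [5,6])
  i=6: ✗ (no rhs in [6,7])
  i=7: ✗ (no rhs in [7,8])
  i=8: ✓ (rhs at j=9; lhs holds on [8,8])
Positions where it holds: {8} → 1.

1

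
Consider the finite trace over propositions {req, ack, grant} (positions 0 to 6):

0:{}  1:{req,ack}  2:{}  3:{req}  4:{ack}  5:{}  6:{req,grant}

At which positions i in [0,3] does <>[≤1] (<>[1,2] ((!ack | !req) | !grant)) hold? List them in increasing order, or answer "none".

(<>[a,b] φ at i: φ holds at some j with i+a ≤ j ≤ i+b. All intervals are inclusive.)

Evaluate at each i in [0,3]:
  i=0: ✓ (witness j=0)
  i=1: ✓ (witness j=1)
  i=2: ✓ (witness j=2)
  i=3: ✓ (witness j=3)

0, 1, 2, 3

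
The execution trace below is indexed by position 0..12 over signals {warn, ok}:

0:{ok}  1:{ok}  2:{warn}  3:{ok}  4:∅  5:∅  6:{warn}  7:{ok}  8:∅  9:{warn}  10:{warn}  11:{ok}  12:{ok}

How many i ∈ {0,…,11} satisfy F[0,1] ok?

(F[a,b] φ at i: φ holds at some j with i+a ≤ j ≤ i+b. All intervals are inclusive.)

8

Evaluate at each i in [0,11]:
  i=0: ✓ (witness j=0)
  i=1: ✓ (witness j=1)
  i=2: ✓ (witness j=3)
  i=3: ✓ (witness j=3)
  i=4: ✗ (none in [4,5])
  i=5: ✗ (none in [5,6])
  i=6: ✓ (witness j=7)
  i=7: ✓ (witness j=7)
  i=8: ✗ (none in [8,9])
  i=9: ✗ (none in [9,10])
  i=10: ✓ (witness j=11)
  i=11: ✓ (witness j=11)
Positions where it holds: {0, 1, 2, 3, 6, 7, 10, 11} → 8.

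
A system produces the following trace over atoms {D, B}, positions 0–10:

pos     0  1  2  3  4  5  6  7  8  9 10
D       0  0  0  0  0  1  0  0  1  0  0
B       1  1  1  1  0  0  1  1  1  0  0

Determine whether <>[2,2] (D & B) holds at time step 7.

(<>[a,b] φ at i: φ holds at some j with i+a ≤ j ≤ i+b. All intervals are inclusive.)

Check (D & B) at each j in [9,9]:
  j=9: false
No position in the window satisfies it → formula fails.

No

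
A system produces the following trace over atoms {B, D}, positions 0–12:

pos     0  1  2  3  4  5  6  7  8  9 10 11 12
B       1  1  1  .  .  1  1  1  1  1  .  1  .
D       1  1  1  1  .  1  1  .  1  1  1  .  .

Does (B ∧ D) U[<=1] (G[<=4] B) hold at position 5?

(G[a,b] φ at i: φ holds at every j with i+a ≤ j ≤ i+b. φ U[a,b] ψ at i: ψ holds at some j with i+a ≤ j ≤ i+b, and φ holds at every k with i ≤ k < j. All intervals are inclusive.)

Holds

Need some j in [5,6] with G[<=4] B, and (B ∧ D) at every k in [5,j-1].
  j=5: G[<=4] B holds; no prefix to check → satisfied.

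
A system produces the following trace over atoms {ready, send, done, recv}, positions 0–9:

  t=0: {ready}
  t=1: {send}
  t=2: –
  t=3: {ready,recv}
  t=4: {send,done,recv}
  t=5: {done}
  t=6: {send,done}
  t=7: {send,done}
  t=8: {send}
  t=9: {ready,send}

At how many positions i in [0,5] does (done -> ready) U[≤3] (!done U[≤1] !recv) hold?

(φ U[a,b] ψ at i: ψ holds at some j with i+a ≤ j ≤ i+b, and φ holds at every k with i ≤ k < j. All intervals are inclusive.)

4

Evaluate at each i in [0,5]:
  i=0: ✓ (rhs at j=0)
  i=1: ✓ (rhs at j=1)
  i=2: ✓ (rhs at j=2)
  i=3: ✗ (lhs fails at k=4 before rhs at j=5)
  i=4: ✗ (lhs fails at k=4 before rhs at j=5)
  i=5: ✓ (rhs at j=5)
Positions where it holds: {0, 1, 2, 5} → 4.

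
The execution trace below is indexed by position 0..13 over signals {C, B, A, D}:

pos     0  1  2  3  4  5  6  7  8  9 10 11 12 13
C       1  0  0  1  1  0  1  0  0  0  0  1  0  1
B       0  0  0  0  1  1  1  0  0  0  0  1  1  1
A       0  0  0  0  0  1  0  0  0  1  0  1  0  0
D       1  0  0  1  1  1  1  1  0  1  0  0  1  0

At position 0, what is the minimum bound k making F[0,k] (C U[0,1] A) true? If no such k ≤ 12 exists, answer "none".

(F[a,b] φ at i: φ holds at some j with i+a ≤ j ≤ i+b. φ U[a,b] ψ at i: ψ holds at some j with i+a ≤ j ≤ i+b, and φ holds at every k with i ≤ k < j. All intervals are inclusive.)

4

Scan j = 0,1,… for (C U[0,1] A):
  j=0: fails
  j=1: fails
  j=2: fails
  j=3: fails
  j=4: holds
First hit at j=4, so smallest k = 4-0 = 4.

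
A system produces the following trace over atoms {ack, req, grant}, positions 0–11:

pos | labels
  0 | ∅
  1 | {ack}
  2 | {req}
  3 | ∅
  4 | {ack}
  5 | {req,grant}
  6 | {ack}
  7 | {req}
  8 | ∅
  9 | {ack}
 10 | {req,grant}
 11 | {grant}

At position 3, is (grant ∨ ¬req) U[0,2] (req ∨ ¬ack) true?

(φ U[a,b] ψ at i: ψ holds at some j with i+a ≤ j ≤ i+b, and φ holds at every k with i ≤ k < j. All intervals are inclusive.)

True

Need some j in [3,5] with (req ∨ ¬ack), and (grant ∨ ¬req) at every k in [3,j-1].
  j=3: (req ∨ ¬ack) holds; no prefix to check → satisfied.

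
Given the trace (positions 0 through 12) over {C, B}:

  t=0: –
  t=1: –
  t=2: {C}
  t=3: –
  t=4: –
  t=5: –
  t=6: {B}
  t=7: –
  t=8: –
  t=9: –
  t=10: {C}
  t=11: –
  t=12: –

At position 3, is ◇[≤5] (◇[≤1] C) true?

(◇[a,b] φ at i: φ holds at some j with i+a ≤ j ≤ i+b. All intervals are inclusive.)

No

Check ◇[≤1] C at each j in [3,8]:
  j=3: fails (none in [3,4])
  j=4: fails (none in [4,5])
  j=5: fails (none in [5,6])
  j=6: fails (none in [6,7])
  j=7: fails (none in [7,8])
  j=8: fails (none in [8,9])
No position in the window satisfies it → formula fails.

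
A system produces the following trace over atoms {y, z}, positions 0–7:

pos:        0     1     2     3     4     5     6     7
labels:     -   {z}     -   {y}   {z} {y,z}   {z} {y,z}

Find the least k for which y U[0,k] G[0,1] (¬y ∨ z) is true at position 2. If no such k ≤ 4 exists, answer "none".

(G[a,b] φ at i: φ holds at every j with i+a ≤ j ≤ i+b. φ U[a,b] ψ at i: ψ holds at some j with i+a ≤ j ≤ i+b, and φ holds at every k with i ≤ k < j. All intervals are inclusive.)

none

Need earliest j ≥ 2 with G[0,1] (¬y ∨ z), and y at every k in [2,j-1].
  j=2: rhs fails.
  j=3: rhs fails.
  j=4: rhs holds but lhs fails at k=2.
  j=5: rhs holds but lhs fails at k=2.
  j=6: rhs holds but lhs fails at k=2.
No witness within the range → none.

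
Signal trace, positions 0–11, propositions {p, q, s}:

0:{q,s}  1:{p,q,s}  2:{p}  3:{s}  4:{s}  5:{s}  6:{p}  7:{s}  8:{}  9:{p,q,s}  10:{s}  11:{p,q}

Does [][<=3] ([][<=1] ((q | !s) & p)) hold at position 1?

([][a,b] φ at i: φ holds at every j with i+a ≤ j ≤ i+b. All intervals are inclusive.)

Check [][<=1] ((q | !s) & p) at every j in [1,4]:
  j=1: holds on [1,2]
  j=2: fails at 3
  j=3: fails at 3
  j=4: fails at 4
Fails at j=2 → formula fails.

No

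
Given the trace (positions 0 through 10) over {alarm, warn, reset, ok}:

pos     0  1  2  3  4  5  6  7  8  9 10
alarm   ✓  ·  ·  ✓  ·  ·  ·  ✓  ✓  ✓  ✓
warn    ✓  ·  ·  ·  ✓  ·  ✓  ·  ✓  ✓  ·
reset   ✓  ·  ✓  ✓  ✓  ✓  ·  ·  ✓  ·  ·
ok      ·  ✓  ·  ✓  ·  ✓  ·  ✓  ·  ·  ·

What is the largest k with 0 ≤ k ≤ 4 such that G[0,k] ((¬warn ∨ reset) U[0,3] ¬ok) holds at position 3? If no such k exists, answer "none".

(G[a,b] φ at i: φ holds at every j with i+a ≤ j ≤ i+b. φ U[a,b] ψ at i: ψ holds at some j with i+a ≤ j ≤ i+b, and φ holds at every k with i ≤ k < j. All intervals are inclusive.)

4

((¬warn ∨ reset) U[0,3] ¬ok) must hold from j=3 onward; find where it first fails.
  j=3: holds
  j=4: holds
  j=5: holds
  j=6: holds
  j=7: holds
Holds through j=7; largest k = 4.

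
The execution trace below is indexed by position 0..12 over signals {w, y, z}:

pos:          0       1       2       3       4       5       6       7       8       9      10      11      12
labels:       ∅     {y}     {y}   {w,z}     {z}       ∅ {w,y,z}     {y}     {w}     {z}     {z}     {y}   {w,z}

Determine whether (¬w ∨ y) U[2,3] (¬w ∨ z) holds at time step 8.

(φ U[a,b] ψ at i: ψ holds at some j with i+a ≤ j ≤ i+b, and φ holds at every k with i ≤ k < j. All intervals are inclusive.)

Need some j in [10,11] with (¬w ∨ z), and (¬w ∨ y) at every k in [8,j-1].
  j=10: (¬w ∨ z) holds, but (¬w ∨ y) fails at k=8 → not this j.
  j=11: (¬w ∨ z) holds, but (¬w ∨ y) fails at k=8 → not this j.
No j in the window works → until fails.

Does not hold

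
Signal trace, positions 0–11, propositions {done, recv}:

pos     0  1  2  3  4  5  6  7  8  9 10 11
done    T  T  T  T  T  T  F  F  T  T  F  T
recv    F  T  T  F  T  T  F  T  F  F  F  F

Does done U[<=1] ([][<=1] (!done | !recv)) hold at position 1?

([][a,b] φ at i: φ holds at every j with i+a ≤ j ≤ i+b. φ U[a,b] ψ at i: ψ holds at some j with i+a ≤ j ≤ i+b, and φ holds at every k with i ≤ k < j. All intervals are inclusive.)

Does not hold

Need some j in [1,2] with [][<=1] (!done | !recv), and done at every k in [1,j-1].
  j=1: [][<=1] (!done | !recv) — fails at 1.
  j=2: [][<=1] (!done | !recv) — fails at 2.
No j in the window works → until fails.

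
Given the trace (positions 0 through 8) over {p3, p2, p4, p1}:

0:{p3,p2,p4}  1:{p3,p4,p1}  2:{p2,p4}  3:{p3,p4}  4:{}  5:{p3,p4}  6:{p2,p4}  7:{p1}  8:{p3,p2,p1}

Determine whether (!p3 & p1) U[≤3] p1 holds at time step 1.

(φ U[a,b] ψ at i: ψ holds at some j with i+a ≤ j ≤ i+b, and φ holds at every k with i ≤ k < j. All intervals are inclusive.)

Need some j in [1,4] with p1, and (!p3 & p1) at every k in [1,j-1].
  j=1: p1 holds; no prefix to check → satisfied.

Holds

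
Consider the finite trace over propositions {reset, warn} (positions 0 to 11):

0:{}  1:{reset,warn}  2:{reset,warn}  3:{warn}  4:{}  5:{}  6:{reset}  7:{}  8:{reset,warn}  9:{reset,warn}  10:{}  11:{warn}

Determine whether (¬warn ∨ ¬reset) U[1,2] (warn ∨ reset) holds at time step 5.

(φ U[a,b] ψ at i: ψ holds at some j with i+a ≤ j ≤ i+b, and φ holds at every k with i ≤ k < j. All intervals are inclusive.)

Need some j in [6,7] with (warn ∨ reset), and (¬warn ∨ ¬reset) at every k in [5,j-1].
  j=6: (warn ∨ reset) holds; (¬warn ∨ ¬reset) holds at every k in [5,5] → satisfied.

Yes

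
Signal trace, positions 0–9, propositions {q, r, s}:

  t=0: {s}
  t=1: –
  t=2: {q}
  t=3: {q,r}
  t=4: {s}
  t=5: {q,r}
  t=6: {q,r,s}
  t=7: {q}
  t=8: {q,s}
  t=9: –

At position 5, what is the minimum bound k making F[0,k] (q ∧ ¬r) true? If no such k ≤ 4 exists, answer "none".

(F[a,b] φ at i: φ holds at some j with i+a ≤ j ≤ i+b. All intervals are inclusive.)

Scan j = 5,6,… for (q ∧ ¬r):
  j=5: fails
  j=6: fails
  j=7: holds
First hit at j=7, so smallest k = 7-5 = 2.

2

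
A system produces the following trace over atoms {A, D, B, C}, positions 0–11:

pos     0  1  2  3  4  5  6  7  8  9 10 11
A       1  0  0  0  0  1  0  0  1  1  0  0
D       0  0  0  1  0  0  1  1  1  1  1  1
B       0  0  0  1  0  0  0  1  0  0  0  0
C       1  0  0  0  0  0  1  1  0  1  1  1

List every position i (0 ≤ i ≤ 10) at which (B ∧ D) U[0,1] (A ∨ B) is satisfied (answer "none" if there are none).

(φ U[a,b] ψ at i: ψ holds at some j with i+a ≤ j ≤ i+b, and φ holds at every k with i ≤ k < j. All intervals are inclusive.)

Evaluate at each i in [0,10]:
  i=0: ✓ (rhs at j=0)
  i=1: ✗ (no rhs in [1,2])
  i=2: ✗ (lhs fails at k=2 before rhs at j=3)
  i=3: ✓ (rhs at j=3)
  i=4: ✗ (lhs fails at k=4 before rhs at j=5)
  i=5: ✓ (rhs at j=5)
  i=6: ✗ (lhs fails at k=6 before rhs at j=7)
  i=7: ✓ (rhs at j=7)
  i=8: ✓ (rhs at j=8)
  i=9: ✓ (rhs at j=9)
  i=10: ✗ (no rhs in [10,11])

0, 3, 5, 7, 8, 9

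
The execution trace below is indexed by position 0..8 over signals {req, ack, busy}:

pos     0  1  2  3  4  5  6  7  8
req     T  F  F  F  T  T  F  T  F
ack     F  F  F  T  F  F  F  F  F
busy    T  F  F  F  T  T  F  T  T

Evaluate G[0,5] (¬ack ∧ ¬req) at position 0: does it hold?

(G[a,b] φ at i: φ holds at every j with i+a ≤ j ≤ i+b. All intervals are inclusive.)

No

Check (¬ack ∧ ¬req) at every j in [0,5]:
  j=0: false
  j=1: true
  j=2: true
  j=3: false
  j=4: false
  j=5: false
Fails at j=0 → formula fails.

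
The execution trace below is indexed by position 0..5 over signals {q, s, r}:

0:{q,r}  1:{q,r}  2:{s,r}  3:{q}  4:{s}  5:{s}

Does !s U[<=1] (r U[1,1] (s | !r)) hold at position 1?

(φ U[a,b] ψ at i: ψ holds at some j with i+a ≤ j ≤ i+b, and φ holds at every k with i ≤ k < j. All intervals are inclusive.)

Need some j in [1,2] with (r U[1,1] (s | !r)), and !s at every k in [1,j-1].
  j=1: (r U[1,1] (s | !r)) holds; no prefix to check → satisfied.

Yes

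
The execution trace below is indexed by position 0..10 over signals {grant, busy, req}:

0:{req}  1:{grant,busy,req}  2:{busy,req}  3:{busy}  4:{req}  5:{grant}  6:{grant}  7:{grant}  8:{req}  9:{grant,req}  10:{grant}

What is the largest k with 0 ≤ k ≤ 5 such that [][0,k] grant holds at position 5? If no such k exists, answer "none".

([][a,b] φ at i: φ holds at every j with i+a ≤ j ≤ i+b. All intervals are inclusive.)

2

grant must hold from j=5 onward; find where it first fails.
  j=5: holds
  j=6: holds
  j=7: holds
  j=8: fails
Holds on [5,7], so largest k = 2.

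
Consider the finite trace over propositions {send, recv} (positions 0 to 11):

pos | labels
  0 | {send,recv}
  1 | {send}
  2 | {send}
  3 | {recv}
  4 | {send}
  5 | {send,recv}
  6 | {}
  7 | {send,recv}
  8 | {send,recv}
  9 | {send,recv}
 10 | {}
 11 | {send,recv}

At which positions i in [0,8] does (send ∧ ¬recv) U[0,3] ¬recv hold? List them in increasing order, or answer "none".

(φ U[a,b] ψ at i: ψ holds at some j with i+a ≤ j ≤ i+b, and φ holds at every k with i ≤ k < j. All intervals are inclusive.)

Evaluate at each i in [0,8]:
  i=0: ✗ (lhs fails at k=0 before rhs at j=1)
  i=1: ✓ (rhs at j=1)
  i=2: ✓ (rhs at j=2)
  i=3: ✗ (lhs fails at k=3 before rhs at j=4)
  i=4: ✓ (rhs at j=4)
  i=5: ✗ (lhs fails at k=5 before rhs at j=6)
  i=6: ✓ (rhs at j=6)
  i=7: ✗ (lhs fails at k=7 before rhs at j=10)
  i=8: ✗ (lhs fails at k=8 before rhs at j=10)

1, 2, 4, 6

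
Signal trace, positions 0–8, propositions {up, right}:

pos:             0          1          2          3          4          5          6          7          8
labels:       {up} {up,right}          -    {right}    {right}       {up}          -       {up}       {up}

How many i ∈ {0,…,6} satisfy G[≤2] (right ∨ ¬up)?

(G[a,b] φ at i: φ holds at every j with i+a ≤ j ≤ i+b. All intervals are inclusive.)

Evaluate at each i in [0,6]:
  i=0: ✗ (fails at j=0)
  i=1: ✓ (all of [1,3])
  i=2: ✓ (all of [2,4])
  i=3: ✗ (fails at j=5)
  i=4: ✗ (fails at j=5)
  i=5: ✗ (fails at j=5)
  i=6: ✗ (fails at j=7)
Positions where it holds: {1, 2} → 2.

2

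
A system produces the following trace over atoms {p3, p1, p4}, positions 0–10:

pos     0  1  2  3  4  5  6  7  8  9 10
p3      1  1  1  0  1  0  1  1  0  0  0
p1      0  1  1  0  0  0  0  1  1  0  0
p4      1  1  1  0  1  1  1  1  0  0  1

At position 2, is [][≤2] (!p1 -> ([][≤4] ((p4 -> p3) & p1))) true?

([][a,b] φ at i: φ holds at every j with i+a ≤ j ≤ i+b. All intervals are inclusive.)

False

Check (!p1 -> ([][≤4] ((p4 -> p3) & p1))) at every j in [2,4]:
  j=2: antecedent false → ✓
  j=3: antecedent true; consequent fails at 3 → ✗
  j=4: antecedent true; consequent fails at 4 → ✗
Fails at j=3 → formula fails.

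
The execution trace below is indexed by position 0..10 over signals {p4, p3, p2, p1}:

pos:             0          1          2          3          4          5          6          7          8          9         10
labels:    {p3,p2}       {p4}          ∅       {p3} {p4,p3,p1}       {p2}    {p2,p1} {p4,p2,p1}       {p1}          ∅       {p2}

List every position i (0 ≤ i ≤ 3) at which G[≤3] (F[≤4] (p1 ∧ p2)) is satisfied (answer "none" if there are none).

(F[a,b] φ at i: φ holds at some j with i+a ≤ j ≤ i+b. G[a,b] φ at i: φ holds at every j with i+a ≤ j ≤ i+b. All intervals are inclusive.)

Evaluate at each i in [0,3]:
  i=0: ✗ (fails at j=0)
  i=1: ✗ (fails at j=1)
  i=2: ✓ (all of [2,5])
  i=3: ✓ (all of [3,6])

2, 3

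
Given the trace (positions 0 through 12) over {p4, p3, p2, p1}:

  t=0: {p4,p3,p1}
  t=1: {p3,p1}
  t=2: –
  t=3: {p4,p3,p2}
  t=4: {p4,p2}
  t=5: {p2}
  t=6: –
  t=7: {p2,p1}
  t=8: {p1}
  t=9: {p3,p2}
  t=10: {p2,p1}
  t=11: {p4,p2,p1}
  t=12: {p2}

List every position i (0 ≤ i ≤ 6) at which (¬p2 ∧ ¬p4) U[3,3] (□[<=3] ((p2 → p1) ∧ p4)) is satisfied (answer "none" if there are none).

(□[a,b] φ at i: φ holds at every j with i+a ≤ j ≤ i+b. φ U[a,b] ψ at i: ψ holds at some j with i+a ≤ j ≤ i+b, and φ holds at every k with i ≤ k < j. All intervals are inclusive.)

Evaluate at each i in [0,6]:
  i=0: ✗ (no rhs in [3,3])
  i=1: ✗ (no rhs in [4,4])
  i=2: ✗ (no rhs in [5,5])
  i=3: ✗ (no rhs in [6,6])
  i=4: ✗ (no rhs in [7,7])
  i=5: ✗ (no rhs in [8,8])
  i=6: ✗ (no rhs in [9,9])

none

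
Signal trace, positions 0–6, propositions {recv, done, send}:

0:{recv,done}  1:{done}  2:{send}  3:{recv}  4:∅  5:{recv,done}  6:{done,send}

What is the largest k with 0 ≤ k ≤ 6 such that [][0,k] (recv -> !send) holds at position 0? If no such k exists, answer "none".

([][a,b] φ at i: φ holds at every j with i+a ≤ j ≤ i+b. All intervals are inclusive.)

6

(recv -> !send) must hold from j=0 onward; find where it first fails.
  j=0: holds
  j=1: holds
  j=2: holds
  j=3: holds
  j=4: holds
  j=5: holds
  j=6: holds
Holds through j=6; largest k = 6.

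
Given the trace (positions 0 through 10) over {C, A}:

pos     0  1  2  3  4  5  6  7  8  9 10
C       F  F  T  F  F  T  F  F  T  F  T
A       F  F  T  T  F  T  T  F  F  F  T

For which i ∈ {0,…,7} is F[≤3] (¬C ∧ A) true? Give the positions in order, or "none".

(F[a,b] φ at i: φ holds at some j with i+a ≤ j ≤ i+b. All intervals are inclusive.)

Evaluate at each i in [0,7]:
  i=0: ✓ (witness j=3)
  i=1: ✓ (witness j=3)
  i=2: ✓ (witness j=3)
  i=3: ✓ (witness j=3)
  i=4: ✓ (witness j=6)
  i=5: ✓ (witness j=6)
  i=6: ✓ (witness j=6)
  i=7: ✗ (none in [7,10])

0, 1, 2, 3, 4, 5, 6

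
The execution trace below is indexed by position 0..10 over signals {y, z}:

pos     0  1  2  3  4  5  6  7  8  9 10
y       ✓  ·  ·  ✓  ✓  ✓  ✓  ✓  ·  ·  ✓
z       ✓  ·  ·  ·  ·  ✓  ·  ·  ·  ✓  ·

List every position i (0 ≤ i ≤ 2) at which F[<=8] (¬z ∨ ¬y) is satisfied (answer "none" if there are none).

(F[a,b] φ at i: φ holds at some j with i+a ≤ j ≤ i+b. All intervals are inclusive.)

0, 1, 2

Evaluate at each i in [0,2]:
  i=0: ✓ (witness j=1)
  i=1: ✓ (witness j=1)
  i=2: ✓ (witness j=2)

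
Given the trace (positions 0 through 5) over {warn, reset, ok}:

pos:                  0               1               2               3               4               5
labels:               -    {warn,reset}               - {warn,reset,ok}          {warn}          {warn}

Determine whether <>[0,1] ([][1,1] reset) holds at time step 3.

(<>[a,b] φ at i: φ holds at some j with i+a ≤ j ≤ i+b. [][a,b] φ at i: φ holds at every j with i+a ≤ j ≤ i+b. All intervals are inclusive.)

Check [][1,1] reset at each j in [3,4]:
  j=3: fails at 4
  j=4: fails at 5
No position in the window satisfies it → formula fails.

No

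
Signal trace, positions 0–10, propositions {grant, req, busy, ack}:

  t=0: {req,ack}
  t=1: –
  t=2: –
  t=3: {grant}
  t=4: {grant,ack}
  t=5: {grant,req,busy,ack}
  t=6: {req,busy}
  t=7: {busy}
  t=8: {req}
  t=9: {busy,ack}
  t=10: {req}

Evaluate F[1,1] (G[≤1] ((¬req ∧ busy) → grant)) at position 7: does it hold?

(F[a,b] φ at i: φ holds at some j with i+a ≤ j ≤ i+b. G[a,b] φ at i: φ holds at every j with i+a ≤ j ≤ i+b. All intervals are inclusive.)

Check G[≤1] ((¬req ∧ busy) → grant) at each j in [8,8]:
  j=8: fails at 9
No position in the window satisfies it → formula fails.

No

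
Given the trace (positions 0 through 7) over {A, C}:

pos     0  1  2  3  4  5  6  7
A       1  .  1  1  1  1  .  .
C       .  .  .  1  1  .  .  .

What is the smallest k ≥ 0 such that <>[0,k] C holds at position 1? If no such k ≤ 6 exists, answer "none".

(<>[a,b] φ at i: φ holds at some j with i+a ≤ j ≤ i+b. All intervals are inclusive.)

2

Scan j = 1,2,… for C:
  j=1: fails
  j=2: fails
  j=3: holds
First hit at j=3, so smallest k = 3-1 = 2.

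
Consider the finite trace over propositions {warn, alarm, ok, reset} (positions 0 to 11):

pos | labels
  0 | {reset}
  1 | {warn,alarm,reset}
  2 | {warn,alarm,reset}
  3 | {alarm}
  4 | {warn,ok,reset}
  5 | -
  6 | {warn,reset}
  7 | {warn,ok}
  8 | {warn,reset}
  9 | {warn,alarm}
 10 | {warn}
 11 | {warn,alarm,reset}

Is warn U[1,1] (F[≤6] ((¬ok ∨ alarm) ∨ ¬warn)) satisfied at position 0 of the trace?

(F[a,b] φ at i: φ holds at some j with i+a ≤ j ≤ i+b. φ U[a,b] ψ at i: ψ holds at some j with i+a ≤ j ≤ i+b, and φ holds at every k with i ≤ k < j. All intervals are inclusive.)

Need some j in [1,1] with F[≤6] ((¬ok ∨ alarm) ∨ ¬warn), and warn at every k in [0,j-1].
  j=1: F[≤6] ((¬ok ∨ alarm) ∨ ¬warn) holds, but warn fails at k=0 → not this j.
No j in the window works → until fails.

False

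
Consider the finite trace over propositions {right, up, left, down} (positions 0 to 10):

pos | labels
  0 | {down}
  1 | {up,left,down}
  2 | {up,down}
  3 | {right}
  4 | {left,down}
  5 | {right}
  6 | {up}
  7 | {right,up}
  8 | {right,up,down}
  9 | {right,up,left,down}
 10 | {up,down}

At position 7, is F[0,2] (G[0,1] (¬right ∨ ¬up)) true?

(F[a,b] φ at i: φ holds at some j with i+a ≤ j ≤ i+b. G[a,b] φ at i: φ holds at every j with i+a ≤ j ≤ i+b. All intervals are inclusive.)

Does not hold

Check G[0,1] (¬right ∨ ¬up) at each j in [7,9]:
  j=7: fails at 7
  j=8: fails at 8
  j=9: fails at 9
No position in the window satisfies it → formula fails.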